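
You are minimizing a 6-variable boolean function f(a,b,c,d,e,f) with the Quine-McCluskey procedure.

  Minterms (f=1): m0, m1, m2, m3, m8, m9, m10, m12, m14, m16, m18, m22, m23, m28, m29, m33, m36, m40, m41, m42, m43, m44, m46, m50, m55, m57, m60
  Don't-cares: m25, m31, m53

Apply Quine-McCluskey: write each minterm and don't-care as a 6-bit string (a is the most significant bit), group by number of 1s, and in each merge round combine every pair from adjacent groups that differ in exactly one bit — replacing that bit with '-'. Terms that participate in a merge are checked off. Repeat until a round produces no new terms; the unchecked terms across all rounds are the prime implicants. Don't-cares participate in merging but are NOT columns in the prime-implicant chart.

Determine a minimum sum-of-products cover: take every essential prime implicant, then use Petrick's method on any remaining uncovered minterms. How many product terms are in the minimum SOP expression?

size-2^0 implicants → 000000(✓)  000001(✓)  000010(✓)  000011(✓)  001000(✓)  001001(✓)  001010(✓)  001100(✓)  001110(✓)  010000(✓)  010010(✓)  010110(✓)  010111(✓)  011001(✓)  011100(✓)  011101(✓)  011111(✓)  100001(✓)  100100(✓)  101000(✓)  101001(✓)  101010(✓)  101011(✓)  101100(✓)  101110(✓)  110010(✓)  110101(✓)  110111(✓)  111001(✓)  111100(✓)
size-2^1 implicants → -00001(✓)  -01000(✓)  -01001(✓)  -01010(✓)  -01100(✓)  -01110(✓)  -10010  -10111  -11001(✓)  -11100(✓)  0-0000(✓)  0-0010(✓)  0-1001(✓)  0-1100(✓)  00-000(✓)  00-001(✓)  00-010(✓)  0000-0(✓)  0000-1(✓)  00000-(✓)  00001-(✓)  001-00(✓)  001-10(✓)  0010-0(✓)  00100-(✓)  0011-0(✓)  01-111  010-10  0100-0(✓)  01011-  011-01  0111-1  01110-  1-1001(✓)  1-1100(✓)  10-001(✓)  10-100  101-00(✓)  101-10(✓)  1010-0(✓)  1010-1(✓)  10100-(✓)  10101-(✓)  1011-0(✓)  1101-1
size-2^2 implicants → --1001  --1100  -0-001  -01-00(✓)  -01-10(✓)  -010-0(✓)  -0100-  -011-0(✓)  0-00-0  00-0-0  00-00-  0000--  001--0(✓)  101--0(✓)  1010--
size-2^3 implicants → -01--0
Unchecked terms (primes): --1001, --1100, -0-001, -01--0, -0100-, -10010, -10111, 0-00-0, 00-0-0, 00-00-, 0000--, 01-111, 010-10, 01011-, 011-01, 0111-1, 01110-, 10-100, 1010--, 1101-1
Minterm coverage:
  m0 ⊆ 0-00-0,00-0-0,00-00-,0000--
  m1 ⊆ -0-001,00-00-,0000--
  m2 ⊆ 0-00-0,00-0-0,0000--
  m3 ⊆ 0000-- [E]
  m8 ⊆ -01--0,-0100-,00-0-0,00-00-
  m9 ⊆ --1001,-0-001,-0100-,00-00-
  m10 ⊆ -01--0,00-0-0
  m12 ⊆ --1100,-01--0
  m14 ⊆ -01--0 [E]
  m16 ⊆ 0-00-0 [E]
  m18 ⊆ -10010,0-00-0,010-10
  m22 ⊆ 010-10,01011-
  m23 ⊆ -10111,01-111,01011-
  m28 ⊆ --1100,01110-
  m29 ⊆ 011-01,0111-1,01110-
  m33 ⊆ -0-001 [E]
  m36 ⊆ 10-100 [E]
  m40 ⊆ -01--0,-0100-,1010--
  m41 ⊆ --1001,-0-001,-0100-,1010--
  m42 ⊆ -01--0,1010--
  m43 ⊆ 1010-- [E]
  m44 ⊆ --1100,-01--0,10-100
  m46 ⊆ -01--0 [E]
  m50 ⊆ -10010 [E]
  m55 ⊆ -10111,1101-1
  m57 ⊆ --1001 [E]
  m60 ⊆ --1100 [E]
E = {--1001, --1100, -0-001, -01--0, -10010, 0-00-0, 0000--, 10-100, 1010--}
Petrick residual → -10111, 010-10, 011-01
Cover = cd'e'f + cde'f' + b'd'e'f + b'cf' + bc'd'ef' + bc'def + a'c'd'f' + a'b'c'd' + a'bc'ef' + a'bce'f + ab'de'f' + ab'cd'  |cover|=12

12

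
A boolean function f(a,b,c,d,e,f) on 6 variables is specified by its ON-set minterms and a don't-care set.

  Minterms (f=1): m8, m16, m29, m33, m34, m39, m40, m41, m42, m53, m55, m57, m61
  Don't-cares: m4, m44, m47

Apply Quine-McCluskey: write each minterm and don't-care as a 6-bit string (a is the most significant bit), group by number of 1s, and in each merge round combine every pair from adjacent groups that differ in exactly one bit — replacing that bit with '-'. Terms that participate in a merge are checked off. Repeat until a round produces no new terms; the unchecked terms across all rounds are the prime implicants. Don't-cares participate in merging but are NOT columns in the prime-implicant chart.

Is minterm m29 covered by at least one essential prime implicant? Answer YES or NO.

[col 0] 000100, 001000*, 010000, 011101*, 100001*, 100010*, 100111*, 101000*, 101001*, 101010*, 101100*, 101111*, 110101*, 110111*, 111001*, 111101*
[col 1] -01000, -11101, 1-0111, 1-1001, 10-001, 10-010, 10-111, 101-00, 1010-0, 10100-, 11-101, 1101-1, 111-01
Prime implicants: -01000, -11101, 000100, 010000, 1-0111, 1-1001, 10-001, 10-010, 10-111, 101-00, 1010-0, 10100-, 11-101, 1101-1, 111-01
PI chart (minterm → PIs covering it):
  8 | -01000  (sole → essential)
  16 | 010000  (sole → essential)
  29 | -11101  (sole → essential)
  33 | 10-001  (sole → essential)
  34 | 10-010  (sole → essential)
  39 | 1-0111,10-111
  40 | -01000,101-00,1010-0,10100-
  41 | 1-1001,10-001,10100-
  42 | 10-010,1010-0
  53 | 11-101,1101-1
  55 | 1-0111,1101-1
  57 | 1-1001,111-01
  61 | -11101,11-101,111-01
Essential prime implicants: -01000, -11101, 010000, 10-001, 10-010

YES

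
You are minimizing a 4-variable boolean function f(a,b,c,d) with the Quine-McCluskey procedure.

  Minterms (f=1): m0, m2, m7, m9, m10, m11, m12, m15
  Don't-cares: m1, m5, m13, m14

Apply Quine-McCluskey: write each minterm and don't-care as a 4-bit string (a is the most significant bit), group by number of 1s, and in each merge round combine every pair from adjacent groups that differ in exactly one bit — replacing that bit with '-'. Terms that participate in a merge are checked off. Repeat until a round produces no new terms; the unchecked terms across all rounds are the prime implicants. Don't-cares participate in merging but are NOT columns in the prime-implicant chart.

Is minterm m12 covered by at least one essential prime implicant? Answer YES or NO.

size-2^0 implicants → 0000(✓)  0001(✓)  0010(✓)  0101(✓)  0111(✓)  1001(✓)  1010(✓)  1011(✓)  1100(✓)  1101(✓)  1110(✓)  1111(✓)
size-2^1 implicants → -001(✓)  -010  -101(✓)  -111(✓)  0-01(✓)  00-0  000-  01-1(✓)  1-01(✓)  1-10(✓)  1-11(✓)  10-1(✓)  101-(✓)  11-0(✓)  11-1(✓)  110-(✓)  111-(✓)
size-2^2 implicants → --01  -1-1  1--1  1-1-  11--
Unchecked terms (primes): --01, -010, -1-1, 00-0, 000-, 1--1, 1-1-, 11--
Minterm coverage:
  m0 ⊆ 00-0,000-
  m2 ⊆ -010,00-0
  m7 ⊆ -1-1 [E]
  m9 ⊆ --01,1--1
  m10 ⊆ -010,1-1-
  m11 ⊆ 1--1,1-1-
  m12 ⊆ 11-- [E]
  m15 ⊆ -1-1,1--1,1-1-,11--
E = {-1-1, 11--}

YES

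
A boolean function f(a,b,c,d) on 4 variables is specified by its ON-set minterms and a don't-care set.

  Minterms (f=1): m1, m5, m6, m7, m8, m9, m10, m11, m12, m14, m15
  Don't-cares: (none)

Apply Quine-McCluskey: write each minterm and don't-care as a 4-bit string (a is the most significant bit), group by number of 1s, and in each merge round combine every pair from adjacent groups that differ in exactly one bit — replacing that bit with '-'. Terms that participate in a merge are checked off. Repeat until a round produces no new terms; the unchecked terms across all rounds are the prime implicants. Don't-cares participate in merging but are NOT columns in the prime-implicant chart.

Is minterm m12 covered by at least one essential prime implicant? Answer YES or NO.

size-2^0 implicants → 0001(✓)  0101(✓)  0110(✓)  0111(✓)  1000(✓)  1001(✓)  1010(✓)  1011(✓)  1100(✓)  1110(✓)  1111(✓)
size-2^1 implicants → -001  -110(✓)  -111(✓)  0-01  01-1  011-(✓)  1-00(✓)  1-10(✓)  1-11(✓)  10-0(✓)  10-1(✓)  100-(✓)  101-(✓)  11-0(✓)  111-(✓)
size-2^2 implicants → -11-  1--0  1-1-  10--
Unchecked terms (primes): -001, -11-, 0-01, 01-1, 1--0, 1-1-, 10--
Minterm coverage:
  m1 ⊆ -001,0-01
  m5 ⊆ 0-01,01-1
  m6 ⊆ -11- [E]
  m7 ⊆ -11-,01-1
  m8 ⊆ 1--0,10--
  m9 ⊆ -001,10--
  m10 ⊆ 1--0,1-1-,10--
  m11 ⊆ 1-1-,10--
  m12 ⊆ 1--0 [E]
  m14 ⊆ -11-,1--0,1-1-
  m15 ⊆ -11-,1-1-
E = {-11-, 1--0}

YES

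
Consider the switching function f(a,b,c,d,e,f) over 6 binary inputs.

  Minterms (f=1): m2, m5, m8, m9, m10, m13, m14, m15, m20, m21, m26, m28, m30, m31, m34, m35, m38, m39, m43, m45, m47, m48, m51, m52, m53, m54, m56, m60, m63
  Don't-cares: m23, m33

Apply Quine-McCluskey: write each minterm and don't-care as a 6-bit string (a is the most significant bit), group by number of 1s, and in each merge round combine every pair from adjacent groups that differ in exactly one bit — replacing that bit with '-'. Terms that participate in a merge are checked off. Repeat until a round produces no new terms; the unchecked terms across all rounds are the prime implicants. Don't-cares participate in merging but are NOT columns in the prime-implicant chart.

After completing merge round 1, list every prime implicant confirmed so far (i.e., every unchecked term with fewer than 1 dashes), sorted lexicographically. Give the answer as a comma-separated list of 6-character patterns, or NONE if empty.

size-2^0 implicants → 000010(✓)  000101(✓)  001000(✓)  001001(✓)  001010(✓)  001101(✓)  001110(✓)  001111(✓)  010100(✓)  010101(✓)  010111(✓)  011010(✓)  011100(✓)  011110(✓)  011111(✓)  100001(✓)  100010(✓)  100011(✓)  100110(✓)  100111(✓)  101011(✓)  101101(✓)  101111(✓)  110000(✓)  110011(✓)  110100(✓)  110101(✓)  110110(✓)  111000(✓)  111100(✓)  111111(✓)
size-2^1 implicants → -00010  -01101(✓)  -01111(✓)  -10100(✓)  -10101(✓)  -11100(✓)  -11111(✓)  0-0101  0-1010(✓)  0-1110(✓)  0-1111(✓)  00-010  00-101  001-01  001-10(✓)  0010-0  00100-  0011-1(✓)  00111-(✓)  01-100(✓)  01-111  0101-1  01010-(✓)  011-10(✓)  0111-0  01111-(✓)  1-0011  1-0110  1-1111(✓)  10-011(✓)  10-111(✓)  100-10(✓)  100-11(✓)  1000-1  10001-(✓)  10011-(✓)  101-11(✓)  1011-1(✓)  11-000(✓)  11-100(✓)  110-00(✓)  1101-0  11010-(✓)  111-00(✓)
size-2^2 implicants → --1111  -011-1  -1-100  -1010-  0-1-10  0-111-  10--11  100-1-  11--00
Unchecked terms (primes): --1111, -00010, -011-1, -1-100, -1010-, 0-0101, 0-1-10, 0-111-, 00-010, 00-101, 001-01, 0010-0, 00100-, 01-111, 0101-1, 0111-0, 1-0011, 1-0110, 10--11, 100-1-, 1000-1, 11--00, 1101-0

NONE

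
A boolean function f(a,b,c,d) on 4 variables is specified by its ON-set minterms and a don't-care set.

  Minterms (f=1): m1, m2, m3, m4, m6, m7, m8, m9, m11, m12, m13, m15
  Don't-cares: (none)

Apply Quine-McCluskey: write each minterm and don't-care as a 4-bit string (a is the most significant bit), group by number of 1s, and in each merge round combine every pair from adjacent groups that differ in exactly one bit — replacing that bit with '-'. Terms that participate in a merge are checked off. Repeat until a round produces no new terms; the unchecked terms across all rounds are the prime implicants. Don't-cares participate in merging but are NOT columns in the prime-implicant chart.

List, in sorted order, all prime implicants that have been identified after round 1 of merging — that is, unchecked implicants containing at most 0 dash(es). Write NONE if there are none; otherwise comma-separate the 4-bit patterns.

NONE

size-2^0 implicants → 0001(✓)  0010(✓)  0011(✓)  0100(✓)  0110(✓)  0111(✓)  1000(✓)  1001(✓)  1011(✓)  1100(✓)  1101(✓)  1111(✓)
size-2^1 implicants → -001(✓)  -011(✓)  -100  -111(✓)  0-10(✓)  0-11(✓)  00-1(✓)  001-(✓)  01-0  011-(✓)  1-00(✓)  1-01(✓)  1-11(✓)  10-1(✓)  100-(✓)  11-1(✓)  110-(✓)
size-2^2 implicants → --11  -0-1  0-1-  1--1  1-0-
Unchecked terms (primes): --11, -0-1, -100, 0-1-, 01-0, 1--1, 1-0-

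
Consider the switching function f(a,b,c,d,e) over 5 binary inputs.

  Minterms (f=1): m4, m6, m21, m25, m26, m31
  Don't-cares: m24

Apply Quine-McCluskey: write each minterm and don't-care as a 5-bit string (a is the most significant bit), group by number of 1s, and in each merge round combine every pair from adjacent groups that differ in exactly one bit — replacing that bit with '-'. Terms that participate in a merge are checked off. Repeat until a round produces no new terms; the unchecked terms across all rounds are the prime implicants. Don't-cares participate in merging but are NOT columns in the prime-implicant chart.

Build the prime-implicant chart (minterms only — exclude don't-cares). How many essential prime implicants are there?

Round 0: 00100✓ 00110✓ 10101 11000✓ 11001✓ 11010✓ 11111
Round 1: 001-0 110-0 1100-
PIs = {001-0, 10101, 110-0, 1100-, 11111}
Coverage chart:
  m4: 001-0 ←essential
  m6: 001-0 ←essential
  m21: 10101 ←essential
  m25: 1100- ←essential
  m26: 110-0 ←essential
  m31: 11111 ←essential
Essential: 001-0, 10101, 110-0, 1100-, 11111

5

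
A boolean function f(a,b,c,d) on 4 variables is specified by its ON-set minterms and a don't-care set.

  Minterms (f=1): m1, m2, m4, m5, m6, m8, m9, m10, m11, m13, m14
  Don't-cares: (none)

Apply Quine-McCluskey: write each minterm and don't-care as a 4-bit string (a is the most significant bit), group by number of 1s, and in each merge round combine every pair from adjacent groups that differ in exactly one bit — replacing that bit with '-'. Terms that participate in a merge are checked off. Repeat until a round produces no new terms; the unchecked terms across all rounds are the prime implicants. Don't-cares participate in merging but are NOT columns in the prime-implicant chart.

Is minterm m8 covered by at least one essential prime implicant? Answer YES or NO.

Round 0: 0001✓ 0010✓ 0100✓ 0101✓ 0110✓ 1000✓ 1001✓ 1010✓ 1011✓ 1101✓ 1110✓
Round 1: -001✓ -010✓ -101✓ -110✓ 0-01✓ 0-10✓ 01-0 010- 1-01✓ 1-10✓ 10-0✓ 10-1✓ 100-✓ 101-✓
Round 2: --01 --10 10--
PIs = {--01, --10, 01-0, 010-, 10--}
Coverage chart:
  m1: --01 ←essential
  m2: --10 ←essential
  m4: 01-0,010-
  m5: --01,010-
  m6: --10,01-0
  m8: 10-- ←essential
  m9: --01,10--
  m10: --10,10--
  m11: 10-- ←essential
  m13: --01 ←essential
  m14: --10 ←essential
Essential: --01, --10, 10--

YES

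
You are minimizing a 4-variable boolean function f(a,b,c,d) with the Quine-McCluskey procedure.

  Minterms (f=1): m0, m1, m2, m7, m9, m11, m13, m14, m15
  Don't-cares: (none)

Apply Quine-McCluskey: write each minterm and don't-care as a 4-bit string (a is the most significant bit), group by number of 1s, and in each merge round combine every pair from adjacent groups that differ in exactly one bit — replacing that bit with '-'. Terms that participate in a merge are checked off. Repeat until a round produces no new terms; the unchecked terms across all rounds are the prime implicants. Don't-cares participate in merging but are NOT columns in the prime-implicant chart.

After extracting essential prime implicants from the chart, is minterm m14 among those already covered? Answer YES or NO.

Round 0: 0000✓ 0001✓ 0010✓ 0111✓ 1001✓ 1011✓ 1101✓ 1110✓ 1111✓
Round 1: -001 -111 00-0 000- 1-01✓ 1-11✓ 10-1✓ 11-1✓ 111-
Round 2: 1--1
PIs = {-001, -111, 00-0, 000-, 1--1, 111-}
Coverage chart:
  m0: 00-0,000-
  m1: -001,000-
  m2: 00-0 ←essential
  m7: -111 ←essential
  m9: -001,1--1
  m11: 1--1 ←essential
  m13: 1--1 ←essential
  m14: 111- ←essential
  m15: -111,1--1,111-
Essential: -111, 00-0, 1--1, 111-

YES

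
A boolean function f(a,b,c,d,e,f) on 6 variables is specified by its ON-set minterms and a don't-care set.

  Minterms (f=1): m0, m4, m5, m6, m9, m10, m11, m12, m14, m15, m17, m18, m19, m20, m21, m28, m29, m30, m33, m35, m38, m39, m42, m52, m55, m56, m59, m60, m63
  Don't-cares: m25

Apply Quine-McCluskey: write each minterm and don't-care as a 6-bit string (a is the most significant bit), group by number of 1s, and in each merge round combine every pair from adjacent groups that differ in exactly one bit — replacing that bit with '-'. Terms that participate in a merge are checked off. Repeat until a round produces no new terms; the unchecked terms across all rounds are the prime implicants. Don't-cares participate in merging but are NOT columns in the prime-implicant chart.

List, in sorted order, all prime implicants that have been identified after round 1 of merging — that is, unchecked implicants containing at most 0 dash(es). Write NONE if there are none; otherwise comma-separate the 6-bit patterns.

NONE

[col 0] 000000*, 000100*, 000101*, 000110*, 001001*, 001010*, 001011*, 001100*, 001110*, 001111*, 010001*, 010010*, 010011*, 010100*, 010101*, 011001*, 011100*, 011101*, 011110*, 100001*, 100011*, 100110*, 100111*, 101010*, 110100*, 110111*, 111000*, 111011*, 111100*, 111111*
[col 1] -00110, -01010, -10100*, -11100*, 0-0100*, 0-0101*, 0-1001, 0-1100*, 0-1110*, 00-100*, 00-110*, 000-00, 0001-0*, 00010-*, 001-10*, 001-11*, 0010-1, 00101-*, 0011-0*, 00111-*, 01-001*, 01-100*, 01-101*, 010-01*, 0100-1, 01001-, 01010-*, 011-01*, 0111-0*, 01110-*, 1-0111, 100-11, 1000-1, 10011-, 11-100*, 11-111, 111-00, 111-11
[col 2] -1-100, 0--100, 0-010-, 0-11-0, 00-1-0, 001-1-, 01--01, 01-10-
Prime implicants: -00110, -01010, -1-100, 0--100, 0-010-, 0-1001, 0-11-0, 00-1-0, 000-00, 001-1-, 0010-1, 01--01, 01-10-, 0100-1, 01001-, 1-0111, 100-11, 1000-1, 10011-, 11-111, 111-00, 111-11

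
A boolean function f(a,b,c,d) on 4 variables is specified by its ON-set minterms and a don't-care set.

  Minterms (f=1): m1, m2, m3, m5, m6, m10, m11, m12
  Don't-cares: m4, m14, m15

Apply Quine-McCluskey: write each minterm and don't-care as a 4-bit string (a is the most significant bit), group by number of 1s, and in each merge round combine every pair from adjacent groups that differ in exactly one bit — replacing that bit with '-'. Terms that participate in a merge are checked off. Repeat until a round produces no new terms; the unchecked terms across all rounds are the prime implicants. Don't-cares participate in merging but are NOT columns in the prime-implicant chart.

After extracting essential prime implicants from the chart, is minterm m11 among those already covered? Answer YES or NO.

NO

Round 0: 0001✓ 0010✓ 0011✓ 0100✓ 0101✓ 0110✓ 1010✓ 1011✓ 1100✓ 1110✓ 1111✓
Round 1: -010✓ -011✓ -100✓ -110✓ 0-01 0-10✓ 00-1 001-✓ 01-0✓ 010- 1-10✓ 1-11✓ 101-✓ 11-0✓ 111-✓
Round 2: --10 -01- -1-0 1-1-
PIs = {--10, -01-, -1-0, 0-01, 00-1, 010-, 1-1-}
Coverage chart:
  m1: 0-01,00-1
  m2: --10,-01-
  m3: -01-,00-1
  m5: 0-01,010-
  m6: --10,-1-0
  m10: --10,-01-,1-1-
  m11: -01-,1-1-
  m12: -1-0 ←essential
Essential: -1-0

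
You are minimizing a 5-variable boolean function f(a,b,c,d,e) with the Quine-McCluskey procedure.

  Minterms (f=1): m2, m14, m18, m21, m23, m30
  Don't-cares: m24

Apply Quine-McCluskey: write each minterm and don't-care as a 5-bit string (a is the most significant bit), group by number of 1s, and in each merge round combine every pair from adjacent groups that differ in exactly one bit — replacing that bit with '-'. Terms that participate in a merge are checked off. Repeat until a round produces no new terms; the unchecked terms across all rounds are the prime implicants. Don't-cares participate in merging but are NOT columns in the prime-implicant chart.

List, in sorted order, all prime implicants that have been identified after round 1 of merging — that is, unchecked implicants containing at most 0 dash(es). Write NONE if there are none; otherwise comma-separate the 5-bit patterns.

11000

[col 0] 00010*, 01110*, 10010*, 10101*, 10111*, 11000, 11110*
[col 1] -0010, -1110, 101-1
Prime implicants: -0010, -1110, 101-1, 11000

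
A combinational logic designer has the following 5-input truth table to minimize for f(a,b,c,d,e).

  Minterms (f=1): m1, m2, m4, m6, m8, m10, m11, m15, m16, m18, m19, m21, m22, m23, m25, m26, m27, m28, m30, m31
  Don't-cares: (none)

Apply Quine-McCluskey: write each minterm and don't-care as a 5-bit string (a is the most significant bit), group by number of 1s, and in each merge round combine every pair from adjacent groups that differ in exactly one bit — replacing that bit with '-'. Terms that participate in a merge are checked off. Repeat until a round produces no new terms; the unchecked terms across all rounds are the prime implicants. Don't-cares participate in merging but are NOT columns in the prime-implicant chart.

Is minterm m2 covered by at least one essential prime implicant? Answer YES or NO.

size-2^0 implicants → 00001  00010(✓)  00100(✓)  00110(✓)  01000(✓)  01010(✓)  01011(✓)  01111(✓)  10000(✓)  10010(✓)  10011(✓)  10101(✓)  10110(✓)  10111(✓)  11001(✓)  11010(✓)  11011(✓)  11100(✓)  11110(✓)  11111(✓)
size-2^1 implicants → -0010(✓)  -0110(✓)  -1010(✓)  -1011(✓)  -1111(✓)  0-010(✓)  00-10(✓)  001-0  01-11(✓)  010-0  0101-(✓)  1-010(✓)  1-011(✓)  1-110(✓)  1-111(✓)  10-10(✓)  10-11(✓)  100-0  1001-(✓)  101-1  1011-(✓)  11-10(✓)  11-11(✓)  110-1  1101-(✓)  111-0  1111-(✓)
size-2^2 implicants → --010  -0-10  -1-11  -101-  1--10(✓)  1--11(✓)  1-01-(✓)  1-11-(✓)  10-1-(✓)  11-1-(✓)
size-2^3 implicants → 1--1-
Unchecked terms (primes): --010, -0-10, -1-11, -101-, 00001, 001-0, 010-0, 1--1-, 100-0, 101-1, 110-1, 111-0
Minterm coverage:
  m1 ⊆ 00001 [E]
  m2 ⊆ --010,-0-10
  m4 ⊆ 001-0 [E]
  m6 ⊆ -0-10,001-0
  m8 ⊆ 010-0 [E]
  m10 ⊆ --010,-101-,010-0
  m11 ⊆ -1-11,-101-
  m15 ⊆ -1-11 [E]
  m16 ⊆ 100-0 [E]
  m18 ⊆ --010,-0-10,1--1-,100-0
  m19 ⊆ 1--1- [E]
  m21 ⊆ 101-1 [E]
  m22 ⊆ -0-10,1--1-
  m23 ⊆ 1--1-,101-1
  m25 ⊆ 110-1 [E]
  m26 ⊆ --010,-101-,1--1-
  m27 ⊆ -1-11,-101-,1--1-,110-1
  m28 ⊆ 111-0 [E]
  m30 ⊆ 1--1-,111-0
  m31 ⊆ -1-11,1--1-
E = {-1-11, 00001, 001-0, 010-0, 1--1-, 100-0, 101-1, 110-1, 111-0}

NO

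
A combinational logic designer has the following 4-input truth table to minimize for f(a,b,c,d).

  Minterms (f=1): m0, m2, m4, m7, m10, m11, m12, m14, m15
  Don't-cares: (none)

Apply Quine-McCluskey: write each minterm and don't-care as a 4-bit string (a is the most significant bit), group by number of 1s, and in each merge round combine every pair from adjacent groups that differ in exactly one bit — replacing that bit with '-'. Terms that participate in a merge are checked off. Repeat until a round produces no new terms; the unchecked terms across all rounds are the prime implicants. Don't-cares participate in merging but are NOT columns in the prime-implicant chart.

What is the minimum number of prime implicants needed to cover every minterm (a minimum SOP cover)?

4

size-2^0 implicants → 0000(✓)  0010(✓)  0100(✓)  0111(✓)  1010(✓)  1011(✓)  1100(✓)  1110(✓)  1111(✓)
size-2^1 implicants → -010  -100  -111  0-00  00-0  1-10(✓)  1-11(✓)  101-(✓)  11-0  111-(✓)
size-2^2 implicants → 1-1-
Unchecked terms (primes): -010, -100, -111, 0-00, 00-0, 1-1-, 11-0
Minterm coverage:
  m0 ⊆ 0-00,00-0
  m2 ⊆ -010,00-0
  m4 ⊆ -100,0-00
  m7 ⊆ -111 [E]
  m10 ⊆ -010,1-1-
  m11 ⊆ 1-1- [E]
  m12 ⊆ -100,11-0
  m14 ⊆ 1-1-,11-0
  m15 ⊆ -111,1-1-
E = {-111, 1-1-}
Petrick residual → -100, 00-0
Cover = bc'd' + bcd + a'b'd' + ac  |cover|=4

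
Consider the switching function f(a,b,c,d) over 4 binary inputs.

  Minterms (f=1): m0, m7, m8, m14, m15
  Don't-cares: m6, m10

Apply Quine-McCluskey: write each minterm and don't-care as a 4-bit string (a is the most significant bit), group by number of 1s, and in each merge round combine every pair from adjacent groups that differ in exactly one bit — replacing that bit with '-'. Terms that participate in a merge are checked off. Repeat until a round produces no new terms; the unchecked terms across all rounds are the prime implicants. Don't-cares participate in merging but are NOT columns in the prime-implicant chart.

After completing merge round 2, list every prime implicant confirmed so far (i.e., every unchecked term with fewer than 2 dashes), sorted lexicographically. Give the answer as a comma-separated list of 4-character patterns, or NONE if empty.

Round 0: 0000✓ 0110✓ 0111✓ 1000✓ 1010✓ 1110✓ 1111✓
Round 1: -000 -110✓ -111✓ 011-✓ 1-10 10-0 111-✓
Round 2: -11-
PIs = {-000, -11-, 1-10, 10-0}

-000, 1-10, 10-0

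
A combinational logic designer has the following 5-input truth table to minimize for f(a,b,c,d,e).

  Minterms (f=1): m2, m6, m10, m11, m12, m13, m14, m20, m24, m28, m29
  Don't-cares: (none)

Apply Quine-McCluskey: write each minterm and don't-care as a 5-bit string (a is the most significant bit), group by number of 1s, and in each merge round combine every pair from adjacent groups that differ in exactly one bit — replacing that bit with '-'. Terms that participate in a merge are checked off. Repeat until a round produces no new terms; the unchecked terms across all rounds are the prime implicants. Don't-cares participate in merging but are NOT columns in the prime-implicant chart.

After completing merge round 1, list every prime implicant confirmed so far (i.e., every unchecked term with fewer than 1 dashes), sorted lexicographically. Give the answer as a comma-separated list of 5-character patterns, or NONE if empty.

NONE

[col 0] 00010*, 00110*, 01010*, 01011*, 01100*, 01101*, 01110*, 10100*, 11000*, 11100*, 11101*
[col 1] -1100*, -1101*, 0-010*, 0-110*, 00-10*, 01-10*, 0101-, 011-0, 0110-*, 1-100, 11-00, 1110-*
[col 2] -110-, 0--10
Prime implicants: -110-, 0--10, 0101-, 011-0, 1-100, 11-00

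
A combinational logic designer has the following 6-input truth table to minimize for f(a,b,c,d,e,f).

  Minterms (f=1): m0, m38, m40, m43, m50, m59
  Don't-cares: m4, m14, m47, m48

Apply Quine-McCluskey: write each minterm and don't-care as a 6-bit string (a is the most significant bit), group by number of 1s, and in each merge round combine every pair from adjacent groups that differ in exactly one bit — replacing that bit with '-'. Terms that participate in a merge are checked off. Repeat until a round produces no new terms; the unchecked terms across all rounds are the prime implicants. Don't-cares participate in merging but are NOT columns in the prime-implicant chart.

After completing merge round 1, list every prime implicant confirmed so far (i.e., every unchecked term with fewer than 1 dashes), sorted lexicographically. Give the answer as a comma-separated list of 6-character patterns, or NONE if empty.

size-2^0 implicants → 000000(✓)  000100(✓)  001110  100110  101000  101011(✓)  101111(✓)  110000(✓)  110010(✓)  111011(✓)
size-2^1 implicants → 000-00  1-1011  101-11  1100-0
Unchecked terms (primes): 000-00, 001110, 1-1011, 100110, 101-11, 101000, 1100-0

001110, 100110, 101000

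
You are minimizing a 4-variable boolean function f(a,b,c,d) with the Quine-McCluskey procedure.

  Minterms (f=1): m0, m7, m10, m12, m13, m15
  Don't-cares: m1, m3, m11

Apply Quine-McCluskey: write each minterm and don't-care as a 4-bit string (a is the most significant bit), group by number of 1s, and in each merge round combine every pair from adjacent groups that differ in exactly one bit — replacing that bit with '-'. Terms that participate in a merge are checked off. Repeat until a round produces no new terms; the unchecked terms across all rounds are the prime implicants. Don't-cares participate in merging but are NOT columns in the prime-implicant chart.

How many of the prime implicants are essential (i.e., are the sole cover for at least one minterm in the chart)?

size-2^0 implicants → 0000(✓)  0001(✓)  0011(✓)  0111(✓)  1010(✓)  1011(✓)  1100(✓)  1101(✓)  1111(✓)
size-2^1 implicants → -011(✓)  -111(✓)  0-11(✓)  00-1  000-  1-11(✓)  101-  11-1  110-
size-2^2 implicants → --11
Unchecked terms (primes): --11, 00-1, 000-, 101-, 11-1, 110-
Minterm coverage:
  m0 ⊆ 000- [E]
  m7 ⊆ --11 [E]
  m10 ⊆ 101- [E]
  m12 ⊆ 110- [E]
  m13 ⊆ 11-1,110-
  m15 ⊆ --11,11-1
E = {--11, 000-, 101-, 110-}

4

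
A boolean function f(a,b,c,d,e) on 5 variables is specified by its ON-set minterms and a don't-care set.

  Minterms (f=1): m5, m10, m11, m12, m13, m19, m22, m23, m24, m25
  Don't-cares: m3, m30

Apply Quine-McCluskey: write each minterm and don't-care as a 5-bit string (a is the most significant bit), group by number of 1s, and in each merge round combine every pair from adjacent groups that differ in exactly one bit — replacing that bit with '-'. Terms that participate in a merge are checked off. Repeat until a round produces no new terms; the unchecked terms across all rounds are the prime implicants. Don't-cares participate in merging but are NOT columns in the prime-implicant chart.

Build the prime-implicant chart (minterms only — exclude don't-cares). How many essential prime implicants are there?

4

size-2^0 implicants → 00011(✓)  00101(✓)  01010(✓)  01011(✓)  01100(✓)  01101(✓)  10011(✓)  10110(✓)  10111(✓)  11000(✓)  11001(✓)  11110(✓)
size-2^1 implicants → -0011  0-011  0-101  0101-  0110-  1-110  10-11  1011-  1100-
Unchecked terms (primes): -0011, 0-011, 0-101, 0101-, 0110-, 1-110, 10-11, 1011-, 1100-
Minterm coverage:
  m5 ⊆ 0-101 [E]
  m10 ⊆ 0101- [E]
  m11 ⊆ 0-011,0101-
  m12 ⊆ 0110- [E]
  m13 ⊆ 0-101,0110-
  m19 ⊆ -0011,10-11
  m22 ⊆ 1-110,1011-
  m23 ⊆ 10-11,1011-
  m24 ⊆ 1100- [E]
  m25 ⊆ 1100- [E]
E = {0-101, 0101-, 0110-, 1100-}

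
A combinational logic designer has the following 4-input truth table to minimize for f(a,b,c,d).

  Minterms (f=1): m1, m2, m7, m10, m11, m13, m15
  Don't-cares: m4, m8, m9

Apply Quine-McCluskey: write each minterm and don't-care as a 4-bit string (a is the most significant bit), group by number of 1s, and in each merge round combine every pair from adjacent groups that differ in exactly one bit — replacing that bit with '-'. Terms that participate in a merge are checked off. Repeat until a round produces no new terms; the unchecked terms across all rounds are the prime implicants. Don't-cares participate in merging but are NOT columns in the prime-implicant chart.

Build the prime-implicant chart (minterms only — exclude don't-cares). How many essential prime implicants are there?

Round 0: 0001✓ 0010✓ 0100 0111✓ 1000✓ 1001✓ 1010✓ 1011✓ 1101✓ 1111✓
Round 1: -001 -010 -111 1-01✓ 1-11✓ 10-0✓ 10-1✓ 100-✓ 101-✓ 11-1✓
Round 2: 1--1 10--
PIs = {-001, -010, -111, 0100, 1--1, 10--}
Coverage chart:
  m1: -001 ←essential
  m2: -010 ←essential
  m7: -111 ←essential
  m10: -010,10--
  m11: 1--1,10--
  m13: 1--1 ←essential
  m15: -111,1--1
Essential: -001, -010, -111, 1--1

4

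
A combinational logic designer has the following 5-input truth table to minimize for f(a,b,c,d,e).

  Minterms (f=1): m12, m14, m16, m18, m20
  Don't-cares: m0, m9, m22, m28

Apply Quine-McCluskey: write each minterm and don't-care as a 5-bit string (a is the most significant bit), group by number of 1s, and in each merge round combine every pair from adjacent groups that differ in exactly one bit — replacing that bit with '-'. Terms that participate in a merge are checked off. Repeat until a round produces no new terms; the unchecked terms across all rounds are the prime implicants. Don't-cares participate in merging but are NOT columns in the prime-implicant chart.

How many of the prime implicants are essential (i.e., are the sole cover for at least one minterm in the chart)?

2

[col 0] 00000*, 01001, 01100*, 01110*, 10000*, 10010*, 10100*, 10110*, 11100*
[col 1] -0000, -1100, 011-0, 1-100, 10-00*, 10-10*, 100-0*, 101-0*
[col 2] 10--0
Prime implicants: -0000, -1100, 01001, 011-0, 1-100, 10--0
PI chart (minterm → PIs covering it):
  12 | -1100,011-0
  14 | 011-0  (sole → essential)
  16 | -0000,10--0
  18 | 10--0  (sole → essential)
  20 | 1-100,10--0
Essential prime implicants: 011-0, 10--0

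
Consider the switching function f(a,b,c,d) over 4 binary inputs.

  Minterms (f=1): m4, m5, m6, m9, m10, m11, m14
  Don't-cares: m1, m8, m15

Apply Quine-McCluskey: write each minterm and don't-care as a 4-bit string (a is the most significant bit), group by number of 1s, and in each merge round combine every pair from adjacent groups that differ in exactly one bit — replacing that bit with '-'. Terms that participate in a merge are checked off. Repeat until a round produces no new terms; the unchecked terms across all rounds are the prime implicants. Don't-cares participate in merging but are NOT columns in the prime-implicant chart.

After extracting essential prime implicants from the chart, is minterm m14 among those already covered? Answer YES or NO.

size-2^0 implicants → 0001(✓)  0100(✓)  0101(✓)  0110(✓)  1000(✓)  1001(✓)  1010(✓)  1011(✓)  1110(✓)  1111(✓)
size-2^1 implicants → -001  -110  0-01  01-0  010-  1-10(✓)  1-11(✓)  10-0(✓)  10-1(✓)  100-(✓)  101-(✓)  111-(✓)
size-2^2 implicants → 1-1-  10--
Unchecked terms (primes): -001, -110, 0-01, 01-0, 010-, 1-1-, 10--
Minterm coverage:
  m4 ⊆ 01-0,010-
  m5 ⊆ 0-01,010-
  m6 ⊆ -110,01-0
  m9 ⊆ -001,10--
  m10 ⊆ 1-1-,10--
  m11 ⊆ 1-1-,10--
  m14 ⊆ -110,1-1-
(no essential prime implicants)

NO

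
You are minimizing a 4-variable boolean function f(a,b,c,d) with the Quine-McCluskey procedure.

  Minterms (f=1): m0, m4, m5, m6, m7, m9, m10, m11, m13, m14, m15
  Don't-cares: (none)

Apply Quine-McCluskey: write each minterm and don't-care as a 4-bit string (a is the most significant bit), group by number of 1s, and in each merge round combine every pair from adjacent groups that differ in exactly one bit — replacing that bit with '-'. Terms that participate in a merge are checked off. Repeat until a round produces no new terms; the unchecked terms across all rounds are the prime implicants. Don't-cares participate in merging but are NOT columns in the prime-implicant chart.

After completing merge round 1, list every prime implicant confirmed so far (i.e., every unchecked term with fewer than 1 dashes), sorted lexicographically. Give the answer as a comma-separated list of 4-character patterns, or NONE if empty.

Round 0: 0000✓ 0100✓ 0101✓ 0110✓ 0111✓ 1001✓ 1010✓ 1011✓ 1101✓ 1110✓ 1111✓
Round 1: -101✓ -110✓ -111✓ 0-00 01-0✓ 01-1✓ 010-✓ 011-✓ 1-01✓ 1-10✓ 1-11✓ 10-1✓ 101-✓ 11-1✓ 111-✓
Round 2: -1-1 -11- 01-- 1--1 1-1-
PIs = {-1-1, -11-, 0-00, 01--, 1--1, 1-1-}

NONE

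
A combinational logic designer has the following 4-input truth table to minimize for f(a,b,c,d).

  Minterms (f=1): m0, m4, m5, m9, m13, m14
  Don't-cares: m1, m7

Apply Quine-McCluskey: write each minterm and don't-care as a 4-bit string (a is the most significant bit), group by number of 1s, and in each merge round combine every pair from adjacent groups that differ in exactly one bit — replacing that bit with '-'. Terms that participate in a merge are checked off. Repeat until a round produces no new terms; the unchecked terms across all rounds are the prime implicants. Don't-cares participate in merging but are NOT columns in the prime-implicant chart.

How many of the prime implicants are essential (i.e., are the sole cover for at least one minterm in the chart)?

[col 0] 0000*, 0001*, 0100*, 0101*, 0111*, 1001*, 1101*, 1110
[col 1] -001*, -101*, 0-00*, 0-01*, 000-*, 01-1, 010-*, 1-01*
[col 2] --01, 0-0-
Prime implicants: --01, 0-0-, 01-1, 1110
PI chart (minterm → PIs covering it):
  0 | 0-0-  (sole → essential)
  4 | 0-0-  (sole → essential)
  5 | --01,0-0-,01-1
  9 | --01  (sole → essential)
  13 | --01  (sole → essential)
  14 | 1110  (sole → essential)
Essential prime implicants: --01, 0-0-, 1110

3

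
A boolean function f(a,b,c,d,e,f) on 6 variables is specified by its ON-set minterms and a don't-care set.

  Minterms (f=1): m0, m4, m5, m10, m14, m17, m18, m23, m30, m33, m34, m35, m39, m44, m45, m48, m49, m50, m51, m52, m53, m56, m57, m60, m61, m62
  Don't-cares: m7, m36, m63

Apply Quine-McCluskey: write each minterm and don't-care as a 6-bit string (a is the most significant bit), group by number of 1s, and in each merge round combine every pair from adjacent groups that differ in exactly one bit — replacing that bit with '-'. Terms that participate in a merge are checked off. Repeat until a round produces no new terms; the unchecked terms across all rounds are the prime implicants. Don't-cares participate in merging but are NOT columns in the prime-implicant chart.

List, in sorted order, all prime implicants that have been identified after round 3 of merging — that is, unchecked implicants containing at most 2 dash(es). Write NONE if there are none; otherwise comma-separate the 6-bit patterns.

Round 0: 000000✓ 000100✓ 000101✓ 000111✓ 001010✓ 001110✓ 010001✓ 010010✓ 010111✓ 011110✓ 100001✓ 100010✓ 100011✓ 100100✓ 100111✓ 101100✓ 101101✓ 110000✓ 110001✓ 110010✓ 110011✓ 110100✓ 110101✓ 111000✓ 111001✓ 111100✓ 111101✓ 111110✓ 111111✓
Round 1: -00100 -00111 -10001 -10010 -11110 0-0111 0-1110 000-00 0001-1 00010- 001-10 1-0001✓ 1-0010✓ 1-0011✓ 1-0100✓ 1-1100✓ 1-1101✓ 10-100✓ 100-11 1000-1✓ 10001-✓ 10110-✓ 11-000✓ 11-001✓ 11-100✓ 11-101✓ 110-00✓ 110-01✓ 1100-0✓ 1100-1✓ 11000-✓ 11001-✓ 11010-✓ 111-00✓ 111-01✓ 11100-✓ 1111-0✓ 1111-1✓ 11110-✓ 11111-✓
Round 2: 1--100 1-00-1 1-001- 1-110- 11--00✓ 11--01✓ 11-00-✓ 11-10-✓ 110-0-✓ 1100-- 111-0-✓ 1111--
Round 3: 11--0-
PIs = {-00100, -00111, -10001, -10010, -11110, 0-0111, 0-1110, 000-00, 0001-1, 00010-, 001-10, 1--100, 1-00-1, 1-001-, 1-110-, 100-11, 11--0-, 1100--, 1111--}

-00100, -00111, -10001, -10010, -11110, 0-0111, 0-1110, 000-00, 0001-1, 00010-, 001-10, 1--100, 1-00-1, 1-001-, 1-110-, 100-11, 1100--, 1111--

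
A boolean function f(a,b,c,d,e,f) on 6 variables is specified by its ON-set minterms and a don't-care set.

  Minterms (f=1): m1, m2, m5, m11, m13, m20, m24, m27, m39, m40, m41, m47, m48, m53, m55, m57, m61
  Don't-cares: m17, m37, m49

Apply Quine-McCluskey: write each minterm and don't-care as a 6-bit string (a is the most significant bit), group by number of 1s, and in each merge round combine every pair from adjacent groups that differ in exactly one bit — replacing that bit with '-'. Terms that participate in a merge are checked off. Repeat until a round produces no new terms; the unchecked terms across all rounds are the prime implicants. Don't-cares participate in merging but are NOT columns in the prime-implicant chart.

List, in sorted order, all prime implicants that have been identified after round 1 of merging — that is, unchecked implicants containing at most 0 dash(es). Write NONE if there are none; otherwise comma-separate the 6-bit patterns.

000010, 010100, 011000

Round 0: 000001✓ 000010 000101✓ 001011✓ 001101✓ 010001✓ 010100 011000 011011✓ 100101✓ 100111✓ 101000✓ 101001✓ 101111✓ 110000✓ 110001✓ 110101✓ 110111✓ 111001✓ 111101✓
Round 1: -00101 -10001 0-0001 0-1011 00-101 000-01 1-0101✓ 1-0111✓ 1-1001 10-111 1001-1✓ 10100- 11-001✓ 11-101✓ 110-01✓ 11000- 1101-1✓ 111-01✓
Round 2: 1-01-1 11--01
PIs = {-00101, -10001, 0-0001, 0-1011, 00-101, 000-01, 000010, 010100, 011000, 1-01-1, 1-1001, 10-111, 10100-, 11--01, 11000-}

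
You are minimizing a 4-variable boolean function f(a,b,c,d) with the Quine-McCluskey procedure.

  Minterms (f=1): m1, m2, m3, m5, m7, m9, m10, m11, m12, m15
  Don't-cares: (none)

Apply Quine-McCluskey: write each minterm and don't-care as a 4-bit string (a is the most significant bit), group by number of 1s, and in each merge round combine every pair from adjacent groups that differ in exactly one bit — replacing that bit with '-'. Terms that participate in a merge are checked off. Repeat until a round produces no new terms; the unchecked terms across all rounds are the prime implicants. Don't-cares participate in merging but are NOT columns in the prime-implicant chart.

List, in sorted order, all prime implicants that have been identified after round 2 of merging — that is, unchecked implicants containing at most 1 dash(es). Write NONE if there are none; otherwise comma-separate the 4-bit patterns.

[col 0] 0001*, 0010*, 0011*, 0101*, 0111*, 1001*, 1010*, 1011*, 1100, 1111*
[col 1] -001*, -010*, -011*, -111*, 0-01*, 0-11*, 00-1*, 001-*, 01-1*, 1-11*, 10-1*, 101-*
[col 2] --11, -0-1, -01-, 0--1
Prime implicants: --11, -0-1, -01-, 0--1, 1100

1100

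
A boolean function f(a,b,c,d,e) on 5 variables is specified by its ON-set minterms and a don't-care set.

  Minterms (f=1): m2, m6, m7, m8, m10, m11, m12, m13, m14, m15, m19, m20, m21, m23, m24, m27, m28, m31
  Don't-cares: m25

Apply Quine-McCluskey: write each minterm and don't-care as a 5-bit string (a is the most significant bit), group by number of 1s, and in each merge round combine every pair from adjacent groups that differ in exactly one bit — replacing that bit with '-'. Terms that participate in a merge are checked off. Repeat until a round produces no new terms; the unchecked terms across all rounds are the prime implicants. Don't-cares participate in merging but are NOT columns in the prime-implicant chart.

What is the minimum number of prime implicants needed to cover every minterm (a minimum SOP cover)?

7

Round 0: 00010✓ 00110✓ 00111✓ 01000✓ 01010✓ 01011✓ 01100✓ 01101✓ 01110✓ 01111✓ 10011✓ 10100✓ 10101✓ 10111✓ 11000✓ 11001✓ 11011✓ 11100✓ 11111✓
Round 1: -0111✓ -1000✓ -1011✓ -1100✓ -1111✓ 0-010✓ 0-110✓ 0-111✓ 00-10✓ 0011-✓ 01-00✓ 01-10✓ 01-11✓ 010-0✓ 0101-✓ 011-0✓ 011-1✓ 0110-✓ 0111-✓ 1-011✓ 1-100 1-111✓ 10-11✓ 101-1 1010- 11-00✓ 11-11✓ 110-1 1100-
Round 2: --111 -1-00 -1-11 0--10 0-11- 01--0 01-1- 011-- 1--11
PIs = {--111, -1-00, -1-11, 0--10, 0-11-, 01--0, 01-1-, 011--, 1--11, 1-100, 101-1, 1010-, 110-1, 1100-}
Coverage chart:
  m2: 0--10 ←essential
  m6: 0--10,0-11-
  m7: --111,0-11-
  m8: -1-00,01--0
  m10: 0--10,01--0,01-1-
  m11: -1-11,01-1-
  m12: -1-00,01--0,011--
  m13: 011-- ←essential
  m14: 0--10,0-11-,01--0,01-1-,011--
  m15: --111,-1-11,0-11-,01-1-,011--
  m19: 1--11 ←essential
  m20: 1-100,1010-
  m21: 101-1,1010-
  m23: --111,1--11,101-1
  m24: -1-00,1100-
  m27: -1-11,1--11,110-1
  m28: -1-00,1-100
  m31: --111,-1-11,1--11
Essential: 0--10, 011--, 1--11
Petrick residual → --111, -1-00, -1-11, 1010-
Min cover (7 terms): cde + bd'e' + bde + a'de' + a'bc + ade + ab'cd'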